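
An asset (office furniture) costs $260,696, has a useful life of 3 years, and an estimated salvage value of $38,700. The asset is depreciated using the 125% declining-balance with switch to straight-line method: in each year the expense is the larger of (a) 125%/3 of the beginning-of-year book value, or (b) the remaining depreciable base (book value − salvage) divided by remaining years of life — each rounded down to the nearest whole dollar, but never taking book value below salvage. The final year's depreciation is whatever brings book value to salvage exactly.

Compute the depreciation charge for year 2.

$63,363

Depreciable base = $260,696 − $38,700 = $221,996.
Year 1: DB = ⌊$260,696 × 125%/3⌋ = $108,623; SL = ⌊$221,996/3⌋ = $73,998 → take DB $108,623. Book value $152,073.
Year 2: DB = ⌊$152,073 × 125%/3⌋ = $63,363; SL = ⌊$113,373/2⌋ = $56,686 → take DB $63,363. Book value $88,710.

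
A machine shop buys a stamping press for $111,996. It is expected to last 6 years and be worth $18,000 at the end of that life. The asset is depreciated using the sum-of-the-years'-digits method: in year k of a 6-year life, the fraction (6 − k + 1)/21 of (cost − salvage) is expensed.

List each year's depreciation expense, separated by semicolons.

$26,856; $22,380; $17,904; $13,428; $8,952; $4,476

Depreciable base = $111,996 − $18,000 = $93,996.
Sum of the years' digits = 6+5+4+3+2+1 = 21.
Year 1: $93,996 × 6/21 = $26,856. Book value $85,140.
Year 2: $93,996 × 5/21 = $22,380. Book value $62,760.
Year 3: $93,996 × 4/21 = $17,904. Book value $44,856.
Year 4: $93,996 × 3/21 = $13,428. Book value $31,428.
Year 5: $93,996 × 2/21 = $8,952. Book value $22,476.
Year 6: $93,996 × 1/21 = $4,476. Book value $18,000.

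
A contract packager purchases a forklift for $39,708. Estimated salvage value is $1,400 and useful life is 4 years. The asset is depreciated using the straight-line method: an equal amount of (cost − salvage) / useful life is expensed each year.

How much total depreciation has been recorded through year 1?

$9,577

Depreciable base = $39,708 − $1,400 = $38,308.
Annual expense = $38,308 / 4 = $9,577.
End of year 1: book value $30,131.
Accumulated through year 1 = $39,708 − $30,131 = $9,577.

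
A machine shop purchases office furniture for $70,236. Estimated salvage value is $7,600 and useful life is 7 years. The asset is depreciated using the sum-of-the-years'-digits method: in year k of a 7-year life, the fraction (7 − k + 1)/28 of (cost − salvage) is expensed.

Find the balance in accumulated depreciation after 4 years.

$49,214

Depreciable base = $70,236 − $7,600 = $62,636.
Sum of the years' digits = 7+6+5+4+3+2+1 = 28.
Year 1: $62,636 × 7/28 = $15,659. Book value $54,577.
Year 2: $62,636 × 6/28 = $13,422. Book value $41,155.
Year 3: $62,636 × 5/28 = $11,185. Book value $29,970.
Year 4: $62,636 × 4/28 = $8,948. Book value $21,022.
Accumulated through year 4 = $70,236 − $21,022 = $49,214.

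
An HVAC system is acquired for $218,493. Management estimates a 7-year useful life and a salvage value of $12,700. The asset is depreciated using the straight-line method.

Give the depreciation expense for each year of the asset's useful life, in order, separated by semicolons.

$29,399; $29,399; $29,399; $29,399; $29,399; $29,399; $29,399

Depreciable base = $218,493 − $12,700 = $205,793.
Annual expense = $205,793 / 7 = $29,399.
End of year 1: book value $189,094.
End of year 2: book value $159,695.
End of year 3: book value $130,296.
End of year 4: book value $100,897.
End of year 5: book value $71,498.
End of year 6: book value $42,099.
End of year 7: book value $12,700.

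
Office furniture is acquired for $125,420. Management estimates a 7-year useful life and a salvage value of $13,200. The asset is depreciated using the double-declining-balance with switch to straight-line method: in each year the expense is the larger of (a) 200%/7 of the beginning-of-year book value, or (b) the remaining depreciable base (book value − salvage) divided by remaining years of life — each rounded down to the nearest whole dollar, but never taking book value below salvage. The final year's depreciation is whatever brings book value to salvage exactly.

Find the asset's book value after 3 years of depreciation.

Depreciable base = $125,420 − $13,200 = $112,220.
Year 1: DB = ⌊$125,420 × 200%/7⌋ = $35,834; SL = ⌊$112,220/7⌋ = $16,031 → take DB $35,834. Book value $89,586.
Year 2: DB = ⌊$89,586 × 200%/7⌋ = $25,596; SL = ⌊$76,386/6⌋ = $12,731 → take DB $25,596. Book value $63,990.
Year 3: DB = ⌊$63,990 × 200%/7⌋ = $18,282; SL = ⌊$50,790/5⌋ = $10,158 → take DB $18,282. Book value $45,708.

$45,708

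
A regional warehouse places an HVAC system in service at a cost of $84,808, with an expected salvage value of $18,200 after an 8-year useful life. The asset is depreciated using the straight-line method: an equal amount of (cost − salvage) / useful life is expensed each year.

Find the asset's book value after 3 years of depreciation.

Depreciable base = $84,808 − $18,200 = $66,608.
Annual expense = $66,608 / 8 = $8,326.
End of year 1: book value $76,482.
End of year 2: book value $68,156.
End of year 3: book value $59,830.

$59,830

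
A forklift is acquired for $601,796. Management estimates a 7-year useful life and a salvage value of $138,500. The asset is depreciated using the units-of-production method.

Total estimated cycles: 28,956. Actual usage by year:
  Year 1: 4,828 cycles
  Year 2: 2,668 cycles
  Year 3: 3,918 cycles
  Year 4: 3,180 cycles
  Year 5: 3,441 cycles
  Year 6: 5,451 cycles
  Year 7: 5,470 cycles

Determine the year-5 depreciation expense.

Depreciable base = $601,796 − $138,500 = $463,296.
Rate = $463,296 / 28,956 cycles = $16 per cycle.
Year 1: 4,828 × $16 = $77,248. Book value $524,548.
Year 2: 2,668 × $16 = $42,688. Book value $481,860.
Year 3: 3,918 × $16 = $62,688. Book value $419,172.
Year 4: 3,180 × $16 = $50,880. Book value $368,292.
Year 5: 3,441 × $16 = $55,056. Book value $313,236.

$55,056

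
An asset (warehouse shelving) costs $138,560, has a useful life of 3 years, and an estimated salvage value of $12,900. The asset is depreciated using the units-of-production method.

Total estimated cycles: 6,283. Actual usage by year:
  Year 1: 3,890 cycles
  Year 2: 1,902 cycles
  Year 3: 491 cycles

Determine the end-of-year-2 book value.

Depreciable base = $138,560 − $12,900 = $125,660.
Rate = $125,660 / 6,283 cycles = $20 per cycle.
Year 1: 3,890 × $20 = $77,800. Book value $60,760.
Year 2: 1,902 × $20 = $38,040. Book value $22,720.

$22,720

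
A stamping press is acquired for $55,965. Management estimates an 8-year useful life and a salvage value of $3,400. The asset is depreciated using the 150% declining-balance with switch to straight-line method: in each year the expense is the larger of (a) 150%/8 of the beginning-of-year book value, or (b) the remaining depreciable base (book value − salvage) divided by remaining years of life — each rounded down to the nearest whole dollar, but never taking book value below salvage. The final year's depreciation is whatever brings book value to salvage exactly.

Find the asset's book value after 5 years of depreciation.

$19,144

Depreciable base = $55,965 − $3,400 = $52,565.
Year 1: DB = ⌊$55,965 × 150%/8⌋ = $10,493; SL = ⌊$52,565/8⌋ = $6,570 → take DB $10,493. Book value $45,472.
Year 2: DB = ⌊$45,472 × 150%/8⌋ = $8,526; SL = ⌊$42,072/7⌋ = $6,010 → take DB $8,526. Book value $36,946.
Year 3: DB = ⌊$36,946 × 150%/8⌋ = $6,927; SL = ⌊$33,546/6⌋ = $5,591 → take DB $6,927. Book value $30,019.
Year 4: DB = ⌊$30,019 × 150%/8⌋ = $5,628; SL = ⌊$26,619/5⌋ = $5,323 → take DB $5,628. Book value $24,391.
Year 5: DB = ⌊$24,391 × 150%/8⌋ = $4,573; SL = ⌊$20,991/4⌋ = $5,247 → take SL $5,247. Book value $19,144.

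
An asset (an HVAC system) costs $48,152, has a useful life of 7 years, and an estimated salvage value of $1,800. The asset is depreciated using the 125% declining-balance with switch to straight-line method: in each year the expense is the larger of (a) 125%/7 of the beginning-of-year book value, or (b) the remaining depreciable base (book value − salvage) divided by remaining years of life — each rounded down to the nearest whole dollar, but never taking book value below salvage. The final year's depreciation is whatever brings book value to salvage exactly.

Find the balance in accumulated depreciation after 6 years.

Depreciable base = $48,152 − $1,800 = $46,352.
Year 1: DB = ⌊$48,152 × 125%/7⌋ = $8,598; SL = ⌊$46,352/7⌋ = $6,621 → take DB $8,598. Book value $39,554.
Year 2: DB = ⌊$39,554 × 125%/7⌋ = $7,063; SL = ⌊$37,754/6⌋ = $6,292 → take DB $7,063. Book value $32,491.
Year 3: DB = ⌊$32,491 × 125%/7⌋ = $5,801; SL = ⌊$30,691/5⌋ = $6,138 → take SL $6,138. Book value $26,353.
Year 4: DB = ⌊$26,353 × 125%/7⌋ = $4,705; SL = ⌊$24,553/4⌋ = $6,138 → take SL $6,138. Book value $20,215.
Year 5: DB = ⌊$20,215 × 125%/7⌋ = $3,609; SL = ⌊$18,415/3⌋ = $6,138 → take SL $6,138. Book value $14,077.
Year 6: DB = ⌊$14,077 × 125%/7⌋ = $2,513; SL = ⌊$12,277/2⌋ = $6,138 → take SL $6,138. Book value $7,939.
Accumulated through year 6 = $48,152 − $7,939 = $40,213.

$40,213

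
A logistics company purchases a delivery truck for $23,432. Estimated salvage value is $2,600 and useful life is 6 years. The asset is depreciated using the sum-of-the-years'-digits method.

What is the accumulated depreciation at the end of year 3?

Depreciable base = $23,432 − $2,600 = $20,832.
Sum of the years' digits = 6+5+4+3+2+1 = 21.
Year 1: $20,832 × 6/21 = $5,952. Book value $17,480.
Year 2: $20,832 × 5/21 = $4,960. Book value $12,520.
Year 3: $20,832 × 4/21 = $3,968. Book value $8,552.
Accumulated through year 3 = $23,432 − $8,552 = $14,880.

$14,880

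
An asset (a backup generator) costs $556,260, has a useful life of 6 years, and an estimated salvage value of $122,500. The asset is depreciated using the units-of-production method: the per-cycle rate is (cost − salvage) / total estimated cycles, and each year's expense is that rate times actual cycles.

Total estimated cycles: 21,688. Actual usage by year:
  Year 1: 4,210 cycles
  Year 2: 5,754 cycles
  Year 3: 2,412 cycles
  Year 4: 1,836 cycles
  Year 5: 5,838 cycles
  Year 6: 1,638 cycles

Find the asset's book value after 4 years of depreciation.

$272,020

Depreciable base = $556,260 − $122,500 = $433,760.
Rate = $433,760 / 21,688 cycles = $20 per cycle.
Year 1: 4,210 × $20 = $84,200. Book value $472,060.
Year 2: 5,754 × $20 = $115,080. Book value $356,980.
Year 3: 2,412 × $20 = $48,240. Book value $308,740.
Year 4: 1,836 × $20 = $36,720. Book value $272,020.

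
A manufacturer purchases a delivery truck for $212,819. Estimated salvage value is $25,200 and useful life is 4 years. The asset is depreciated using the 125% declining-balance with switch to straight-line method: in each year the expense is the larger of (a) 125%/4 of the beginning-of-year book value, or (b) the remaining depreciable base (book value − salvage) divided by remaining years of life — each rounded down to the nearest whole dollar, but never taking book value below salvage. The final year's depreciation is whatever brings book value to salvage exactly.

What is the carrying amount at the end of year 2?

Depreciable base = $212,819 − $25,200 = $187,619.
Year 1: DB = ⌊$212,819 × 125%/4⌋ = $66,505; SL = ⌊$187,619/4⌋ = $46,904 → take DB $66,505. Book value $146,314.
Year 2: DB = ⌊$146,314 × 125%/4⌋ = $45,723; SL = ⌊$121,114/3⌋ = $40,371 → take DB $45,723. Book value $100,591.

$100,591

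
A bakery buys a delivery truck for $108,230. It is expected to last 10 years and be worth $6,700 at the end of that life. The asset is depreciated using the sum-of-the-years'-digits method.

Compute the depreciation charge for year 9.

$3,692

Depreciable base = $108,230 − $6,700 = $101,530.
Sum of the years' digits = 10+9+8+7+6+5+4+3+2+1 = 55.
Year 1: $101,530 × 10/55 = $18,460. Book value $89,770.
Year 2: $101,530 × 9/55 = $16,614. Book value $73,156.
Year 3: $101,530 × 8/55 = $14,768. Book value $58,388.
Year 4: $101,530 × 7/55 = $12,922. Book value $45,466.
Year 5: $101,530 × 6/55 = $11,076. Book value $34,390.
Year 6: $101,530 × 5/55 = $9,230. Book value $25,160.
Year 7: $101,530 × 4/55 = $7,384. Book value $17,776.
Year 8: $101,530 × 3/55 = $5,538. Book value $12,238.
Year 9: $101,530 × 2/55 = $3,692. Book value $8,546.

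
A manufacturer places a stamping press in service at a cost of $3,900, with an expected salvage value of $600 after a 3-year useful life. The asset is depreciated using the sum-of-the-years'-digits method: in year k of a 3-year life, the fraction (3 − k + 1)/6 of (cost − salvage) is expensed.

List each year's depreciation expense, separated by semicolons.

Depreciable base = $3,900 − $600 = $3,300.
Sum of the years' digits = 3+2+1 = 6.
Year 1: $3,300 × 3/6 = $1,650. Book value $2,250.
Year 2: $3,300 × 2/6 = $1,100. Book value $1,150.
Year 3: $3,300 × 1/6 = $550. Book value $600.

$1,650; $1,100; $550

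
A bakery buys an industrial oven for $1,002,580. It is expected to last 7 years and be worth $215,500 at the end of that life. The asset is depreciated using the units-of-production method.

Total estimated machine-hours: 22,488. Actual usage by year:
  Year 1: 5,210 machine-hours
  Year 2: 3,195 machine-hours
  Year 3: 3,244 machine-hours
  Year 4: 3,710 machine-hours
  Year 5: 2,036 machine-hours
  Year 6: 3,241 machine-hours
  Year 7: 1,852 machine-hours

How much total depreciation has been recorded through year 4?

$537,565

Depreciable base = $1,002,580 − $215,500 = $787,080.
Rate = $787,080 / 22,488 machine-hours = $35 per machine-hour.
Year 1: 5,210 × $35 = $182,350. Book value $820,230.
Year 2: 3,195 × $35 = $111,825. Book value $708,405.
Year 3: 3,244 × $35 = $113,540. Book value $594,865.
Year 4: 3,710 × $35 = $129,850. Book value $465,015.
Accumulated through year 4 = $1,002,580 − $465,015 = $537,565.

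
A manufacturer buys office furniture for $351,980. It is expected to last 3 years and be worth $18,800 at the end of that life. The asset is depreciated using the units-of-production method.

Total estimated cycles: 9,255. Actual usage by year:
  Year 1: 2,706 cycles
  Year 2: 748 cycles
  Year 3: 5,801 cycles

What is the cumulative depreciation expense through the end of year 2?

Depreciable base = $351,980 − $18,800 = $333,180.
Rate = $333,180 / 9,255 cycles = $36 per cycle.
Year 1: 2,706 × $36 = $97,416. Book value $254,564.
Year 2: 748 × $36 = $26,928. Book value $227,636.
Accumulated through year 2 = $351,980 − $227,636 = $124,344.

$124,344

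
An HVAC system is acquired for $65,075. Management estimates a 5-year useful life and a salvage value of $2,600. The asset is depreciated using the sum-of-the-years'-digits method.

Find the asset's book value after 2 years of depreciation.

Depreciable base = $65,075 − $2,600 = $62,475.
Sum of the years' digits = 5+4+3+2+1 = 15.
Year 1: $62,475 × 5/15 = $20,825. Book value $44,250.
Year 2: $62,475 × 4/15 = $16,660. Book value $27,590.

$27,590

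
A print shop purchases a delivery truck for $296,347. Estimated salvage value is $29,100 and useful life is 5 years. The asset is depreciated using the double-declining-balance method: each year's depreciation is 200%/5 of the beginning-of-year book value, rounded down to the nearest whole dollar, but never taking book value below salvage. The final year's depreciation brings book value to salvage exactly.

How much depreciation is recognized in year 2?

$71,123

Depreciable base = $296,347 − $29,100 = $267,247.
Year 1: ⌊$296,347 × 200%/5⌋ = $118,538. Book value $177,809.
Year 2: ⌊$177,809 × 200%/5⌋ = $71,123. Book value $106,686.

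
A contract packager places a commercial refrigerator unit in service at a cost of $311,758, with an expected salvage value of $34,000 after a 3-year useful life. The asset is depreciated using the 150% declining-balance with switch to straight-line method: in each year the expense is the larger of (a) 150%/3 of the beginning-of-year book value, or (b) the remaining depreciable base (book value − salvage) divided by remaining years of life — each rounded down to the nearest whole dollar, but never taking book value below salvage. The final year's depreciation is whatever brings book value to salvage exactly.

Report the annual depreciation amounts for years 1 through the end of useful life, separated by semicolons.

Depreciable base = $311,758 − $34,000 = $277,758.
Year 1: DB = ⌊$311,758 × 150%/3⌋ = $155,879; SL = ⌊$277,758/3⌋ = $92,586 → take DB $155,879. Book value $155,879.
Year 2: DB = ⌊$155,879 × 150%/3⌋ = $77,939; SL = ⌊$121,879/2⌋ = $60,939 → take DB $77,939. Book value $77,940.
Year 3 (final): $77,940 − $34,000 = $43,940. Book value $34,000.

$155,879; $77,939; $43,940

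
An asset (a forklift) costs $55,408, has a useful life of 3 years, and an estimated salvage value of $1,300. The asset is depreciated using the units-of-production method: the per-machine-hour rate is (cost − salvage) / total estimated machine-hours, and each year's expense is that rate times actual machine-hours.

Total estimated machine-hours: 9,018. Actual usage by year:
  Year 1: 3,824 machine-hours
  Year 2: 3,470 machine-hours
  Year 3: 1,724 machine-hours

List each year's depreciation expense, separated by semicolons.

$22,944; $20,820; $10,344

Depreciable base = $55,408 − $1,300 = $54,108.
Rate = $54,108 / 9,018 machine-hours = $6 per machine-hour.
Year 1: 3,824 × $6 = $22,944. Book value $32,464.
Year 2: 3,470 × $6 = $20,820. Book value $11,644.
Year 3: 1,724 × $6 = $10,344. Book value $1,300.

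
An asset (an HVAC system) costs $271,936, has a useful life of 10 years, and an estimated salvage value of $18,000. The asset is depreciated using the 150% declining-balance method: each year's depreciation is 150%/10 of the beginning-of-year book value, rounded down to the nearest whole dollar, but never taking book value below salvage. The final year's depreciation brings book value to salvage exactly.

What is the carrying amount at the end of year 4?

$141,954

Depreciable base = $271,936 − $18,000 = $253,936.
Year 1: ⌊$271,936 × 150%/10⌋ = $40,790. Book value $231,146.
Year 2: ⌊$231,146 × 150%/10⌋ = $34,671. Book value $196,475.
Year 3: ⌊$196,475 × 150%/10⌋ = $29,471. Book value $167,004.
Year 4: ⌊$167,004 × 150%/10⌋ = $25,050. Book value $141,954.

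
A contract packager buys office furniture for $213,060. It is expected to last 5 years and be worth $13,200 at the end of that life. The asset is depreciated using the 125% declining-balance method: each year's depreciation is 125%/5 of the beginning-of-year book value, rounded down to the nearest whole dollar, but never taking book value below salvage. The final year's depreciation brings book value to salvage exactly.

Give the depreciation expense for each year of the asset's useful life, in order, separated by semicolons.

Depreciable base = $213,060 − $13,200 = $199,860.
Year 1: ⌊$213,060 × 125%/5⌋ = $53,265. Book value $159,795.
Year 2: ⌊$159,795 × 125%/5⌋ = $39,948. Book value $119,847.
Year 3: ⌊$119,847 × 125%/5⌋ = $29,961. Book value $89,886.
Year 4: ⌊$89,886 × 125%/5⌋ = $22,471. Book value $67,415.
Year 5 (final): $67,415 − $13,200 = $54,215. Book value $13,200.

$53,265; $39,948; $29,961; $22,471; $54,215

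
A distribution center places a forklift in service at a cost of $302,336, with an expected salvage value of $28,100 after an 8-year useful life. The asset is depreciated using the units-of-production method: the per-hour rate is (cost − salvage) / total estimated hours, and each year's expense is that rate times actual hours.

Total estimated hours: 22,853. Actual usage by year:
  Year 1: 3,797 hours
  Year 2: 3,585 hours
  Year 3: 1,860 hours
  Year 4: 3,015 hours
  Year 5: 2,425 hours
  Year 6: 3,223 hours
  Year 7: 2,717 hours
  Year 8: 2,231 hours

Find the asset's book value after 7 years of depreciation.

$54,872

Depreciable base = $302,336 − $28,100 = $274,236.
Rate = $274,236 / 22,853 hours = $12 per hour.
Year 1: 3,797 × $12 = $45,564. Book value $256,772.
Year 2: 3,585 × $12 = $43,020. Book value $213,752.
Year 3: 1,860 × $12 = $22,320. Book value $191,432.
Year 4: 3,015 × $12 = $36,180. Book value $155,252.
Year 5: 2,425 × $12 = $29,100. Book value $126,152.
Year 6: 3,223 × $12 = $38,676. Book value $87,476.
Year 7: 2,717 × $12 = $32,604. Book value $54,872.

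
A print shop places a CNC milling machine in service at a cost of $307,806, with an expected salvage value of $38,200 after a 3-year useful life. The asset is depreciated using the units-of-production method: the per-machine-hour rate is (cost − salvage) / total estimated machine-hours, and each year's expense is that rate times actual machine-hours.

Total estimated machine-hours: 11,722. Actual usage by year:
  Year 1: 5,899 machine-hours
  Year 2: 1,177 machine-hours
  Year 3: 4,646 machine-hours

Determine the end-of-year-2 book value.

Depreciable base = $307,806 − $38,200 = $269,606.
Rate = $269,606 / 11,722 machine-hours = $23 per machine-hour.
Year 1: 5,899 × $23 = $135,677. Book value $172,129.
Year 2: 1,177 × $23 = $27,071. Book value $145,058.

$145,058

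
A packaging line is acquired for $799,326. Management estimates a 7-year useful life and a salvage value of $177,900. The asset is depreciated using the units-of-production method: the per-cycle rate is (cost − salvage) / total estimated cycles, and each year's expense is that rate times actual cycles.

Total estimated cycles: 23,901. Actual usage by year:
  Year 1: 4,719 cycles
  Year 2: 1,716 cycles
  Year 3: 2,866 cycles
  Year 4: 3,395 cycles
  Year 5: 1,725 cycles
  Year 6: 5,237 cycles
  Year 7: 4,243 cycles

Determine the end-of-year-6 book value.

Depreciable base = $799,326 − $177,900 = $621,426.
Rate = $621,426 / 23,901 cycles = $26 per cycle.
Year 1: 4,719 × $26 = $122,694. Book value $676,632.
Year 2: 1,716 × $26 = $44,616. Book value $632,016.
Year 3: 2,866 × $26 = $74,516. Book value $557,500.
Year 4: 3,395 × $26 = $88,270. Book value $469,230.
Year 5: 1,725 × $26 = $44,850. Book value $424,380.
Year 6: 5,237 × $26 = $136,162. Book value $288,218.

$288,218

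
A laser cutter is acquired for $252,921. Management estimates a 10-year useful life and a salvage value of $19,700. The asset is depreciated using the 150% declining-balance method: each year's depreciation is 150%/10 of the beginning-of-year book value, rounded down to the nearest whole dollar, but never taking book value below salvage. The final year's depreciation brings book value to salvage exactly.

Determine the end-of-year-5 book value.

Depreciable base = $252,921 − $19,700 = $233,221.
Year 1: ⌊$252,921 × 150%/10⌋ = $37,938. Book value $214,983.
Year 2: ⌊$214,983 × 150%/10⌋ = $32,247. Book value $182,736.
Year 3: ⌊$182,736 × 150%/10⌋ = $27,410. Book value $155,326.
Year 4: ⌊$155,326 × 150%/10⌋ = $23,298. Book value $132,028.
Year 5: ⌊$132,028 × 150%/10⌋ = $19,804. Book value $112,224.

$112,224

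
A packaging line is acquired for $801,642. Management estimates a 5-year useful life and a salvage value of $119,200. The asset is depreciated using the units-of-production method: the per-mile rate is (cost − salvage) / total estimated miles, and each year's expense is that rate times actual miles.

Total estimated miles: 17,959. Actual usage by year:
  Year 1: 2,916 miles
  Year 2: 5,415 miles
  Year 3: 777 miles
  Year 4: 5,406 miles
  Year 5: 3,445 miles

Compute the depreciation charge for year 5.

Depreciable base = $801,642 − $119,200 = $682,442.
Rate = $682,442 / 17,959 miles = $38 per mile.
Year 1: 2,916 × $38 = $110,808. Book value $690,834.
Year 2: 5,415 × $38 = $205,770. Book value $485,064.
Year 3: 777 × $38 = $29,526. Book value $455,538.
Year 4: 5,406 × $38 = $205,428. Book value $250,110.
Year 5: 3,445 × $38 = $130,910. Book value $119,200.

$130,910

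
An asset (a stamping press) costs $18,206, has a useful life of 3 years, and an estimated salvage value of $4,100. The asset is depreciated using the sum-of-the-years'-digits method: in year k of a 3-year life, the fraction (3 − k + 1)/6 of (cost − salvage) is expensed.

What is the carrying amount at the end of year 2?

$6,451

Depreciable base = $18,206 − $4,100 = $14,106.
Sum of the years' digits = 3+2+1 = 6.
Year 1: $14,106 × 3/6 = $7,053. Book value $11,153.
Year 2: $14,106 × 2/6 = $4,702. Book value $6,451.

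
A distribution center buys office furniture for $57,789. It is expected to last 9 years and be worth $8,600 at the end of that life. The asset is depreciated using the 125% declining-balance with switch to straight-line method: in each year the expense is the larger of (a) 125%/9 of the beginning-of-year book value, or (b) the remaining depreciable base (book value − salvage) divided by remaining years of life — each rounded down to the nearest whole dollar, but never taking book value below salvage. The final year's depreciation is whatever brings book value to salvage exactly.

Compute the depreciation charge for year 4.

Depreciable base = $57,789 − $8,600 = $49,189.
Year 1: DB = ⌊$57,789 × 125%/9⌋ = $8,026; SL = ⌊$49,189/9⌋ = $5,465 → take DB $8,026. Book value $49,763.
Year 2: DB = ⌊$49,763 × 125%/9⌋ = $6,911; SL = ⌊$41,163/8⌋ = $5,145 → take DB $6,911. Book value $42,852.
Year 3: DB = ⌊$42,852 × 125%/9⌋ = $5,951; SL = ⌊$34,252/7⌋ = $4,893 → take DB $5,951. Book value $36,901.
Year 4: DB = ⌊$36,901 × 125%/9⌋ = $5,125; SL = ⌊$28,301/6⌋ = $4,716 → take DB $5,125. Book value $31,776.

$5,125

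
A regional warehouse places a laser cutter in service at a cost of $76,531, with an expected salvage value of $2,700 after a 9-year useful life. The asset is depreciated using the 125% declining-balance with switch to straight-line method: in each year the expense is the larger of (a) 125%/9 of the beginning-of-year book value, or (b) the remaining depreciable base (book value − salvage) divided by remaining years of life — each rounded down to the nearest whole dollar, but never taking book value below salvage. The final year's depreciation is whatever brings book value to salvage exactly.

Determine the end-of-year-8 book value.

$10,395

Depreciable base = $76,531 − $2,700 = $73,831.
Year 1: DB = ⌊$76,531 × 125%/9⌋ = $10,629; SL = ⌊$73,831/9⌋ = $8,203 → take DB $10,629. Book value $65,902.
Year 2: DB = ⌊$65,902 × 125%/9⌋ = $9,153; SL = ⌊$63,202/8⌋ = $7,900 → take DB $9,153. Book value $56,749.
Year 3: DB = ⌊$56,749 × 125%/9⌋ = $7,881; SL = ⌊$54,049/7⌋ = $7,721 → take DB $7,881. Book value $48,868.
Year 4: DB = ⌊$48,868 × 125%/9⌋ = $6,787; SL = ⌊$46,168/6⌋ = $7,694 → take SL $7,694. Book value $41,174.
Year 5: DB = ⌊$41,174 × 125%/9⌋ = $5,718; SL = ⌊$38,474/5⌋ = $7,694 → take SL $7,694. Book value $33,480.
Year 6: DB = ⌊$33,480 × 125%/9⌋ = $4,650; SL = ⌊$30,780/4⌋ = $7,695 → take SL $7,695. Book value $25,785.
Year 7: DB = ⌊$25,785 × 125%/9⌋ = $3,581; SL = ⌊$23,085/3⌋ = $7,695 → take SL $7,695. Book value $18,090.
Year 8: DB = ⌊$18,090 × 125%/9⌋ = $2,512; SL = ⌊$15,390/2⌋ = $7,695 → take SL $7,695. Book value $10,395.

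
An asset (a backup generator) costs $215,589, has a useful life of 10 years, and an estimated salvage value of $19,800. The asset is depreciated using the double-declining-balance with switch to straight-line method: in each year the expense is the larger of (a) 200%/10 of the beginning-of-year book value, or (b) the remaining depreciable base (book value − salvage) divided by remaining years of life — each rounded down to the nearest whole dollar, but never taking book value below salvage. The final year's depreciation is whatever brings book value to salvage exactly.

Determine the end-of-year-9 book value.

Depreciable base = $215,589 − $19,800 = $195,789.
Year 1: DB = ⌊$215,589 × 200%/10⌋ = $43,117; SL = ⌊$195,789/10⌋ = $19,578 → take DB $43,117. Book value $172,472.
Year 2: DB = ⌊$172,472 × 200%/10⌋ = $34,494; SL = ⌊$152,672/9⌋ = $16,963 → take DB $34,494. Book value $137,978.
Year 3: DB = ⌊$137,978 × 200%/10⌋ = $27,595; SL = ⌊$118,178/8⌋ = $14,772 → take DB $27,595. Book value $110,383.
Year 4: DB = ⌊$110,383 × 200%/10⌋ = $22,076; SL = ⌊$90,583/7⌋ = $12,940 → take DB $22,076. Book value $88,307.
Year 5: DB = ⌊$88,307 × 200%/10⌋ = $17,661; SL = ⌊$68,507/6⌋ = $11,417 → take DB $17,661. Book value $70,646.
Year 6: DB = ⌊$70,646 × 200%/10⌋ = $14,129; SL = ⌊$50,846/5⌋ = $10,169 → take DB $14,129. Book value $56,517.
Year 7: DB = ⌊$56,517 × 200%/10⌋ = $11,303; SL = ⌊$36,717/4⌋ = $9,179 → take DB $11,303. Book value $45,214.
Year 8: DB = ⌊$45,214 × 200%/10⌋ = $9,042; SL = ⌊$25,414/3⌋ = $8,471 → take DB $9,042. Book value $36,172.
Year 9: DB = ⌊$36,172 × 200%/10⌋ = $7,234; SL = ⌊$16,372/2⌋ = $8,186 → take SL $8,186. Book value $27,986.

$27,986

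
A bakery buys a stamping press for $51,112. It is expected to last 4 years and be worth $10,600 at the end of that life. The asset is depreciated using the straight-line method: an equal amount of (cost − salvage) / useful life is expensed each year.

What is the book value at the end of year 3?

Depreciable base = $51,112 − $10,600 = $40,512.
Annual expense = $40,512 / 4 = $10,128.
End of year 1: book value $40,984.
End of year 2: book value $30,856.
End of year 3: book value $20,728.

$20,728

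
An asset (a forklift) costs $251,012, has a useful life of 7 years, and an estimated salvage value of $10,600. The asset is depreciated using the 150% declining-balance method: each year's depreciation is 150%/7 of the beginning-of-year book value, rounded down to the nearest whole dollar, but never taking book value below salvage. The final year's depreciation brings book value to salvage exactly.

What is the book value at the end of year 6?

$59,060

Depreciable base = $251,012 − $10,600 = $240,412.
Year 1: ⌊$251,012 × 150%/7⌋ = $53,788. Book value $197,224.
Year 2: ⌊$197,224 × 150%/7⌋ = $42,262. Book value $154,962.
Year 3: ⌊$154,962 × 150%/7⌋ = $33,206. Book value $121,756.
Year 4: ⌊$121,756 × 150%/7⌋ = $26,090. Book value $95,666.
Year 5: ⌊$95,666 × 150%/7⌋ = $20,499. Book value $75,167.
Year 6: ⌊$75,167 × 150%/7⌋ = $16,107. Book value $59,060.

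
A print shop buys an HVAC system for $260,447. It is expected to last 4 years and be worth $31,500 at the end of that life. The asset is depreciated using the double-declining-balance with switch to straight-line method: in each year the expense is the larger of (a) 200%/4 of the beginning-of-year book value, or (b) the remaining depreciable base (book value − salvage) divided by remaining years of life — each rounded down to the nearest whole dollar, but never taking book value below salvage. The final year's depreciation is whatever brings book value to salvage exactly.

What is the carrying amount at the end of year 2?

$65,112

Depreciable base = $260,447 − $31,500 = $228,947.
Year 1: DB = ⌊$260,447 × 200%/4⌋ = $130,223; SL = ⌊$228,947/4⌋ = $57,236 → take DB $130,223. Book value $130,224.
Year 2: DB = ⌊$130,224 × 200%/4⌋ = $65,112; SL = ⌊$98,724/3⌋ = $32,908 → take DB $65,112. Book value $65,112.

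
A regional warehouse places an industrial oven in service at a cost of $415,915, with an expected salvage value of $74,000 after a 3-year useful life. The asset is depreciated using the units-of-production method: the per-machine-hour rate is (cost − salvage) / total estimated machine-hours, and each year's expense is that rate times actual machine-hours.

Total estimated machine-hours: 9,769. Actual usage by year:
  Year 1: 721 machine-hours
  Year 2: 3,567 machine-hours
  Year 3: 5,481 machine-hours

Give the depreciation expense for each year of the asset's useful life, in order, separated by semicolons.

$25,235; $124,845; $191,835

Depreciable base = $415,915 − $74,000 = $341,915.
Rate = $341,915 / 9,769 machine-hours = $35 per machine-hour.
Year 1: 721 × $35 = $25,235. Book value $390,680.
Year 2: 3,567 × $35 = $124,845. Book value $265,835.
Year 3: 5,481 × $35 = $191,835. Book value $74,000.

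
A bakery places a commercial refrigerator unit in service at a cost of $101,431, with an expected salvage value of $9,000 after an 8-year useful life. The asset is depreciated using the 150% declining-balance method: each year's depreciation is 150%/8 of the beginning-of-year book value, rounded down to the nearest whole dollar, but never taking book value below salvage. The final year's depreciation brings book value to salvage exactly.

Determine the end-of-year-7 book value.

Depreciable base = $101,431 − $9,000 = $92,431.
Year 1: ⌊$101,431 × 150%/8⌋ = $19,018. Book value $82,413.
Year 2: ⌊$82,413 × 150%/8⌋ = $15,452. Book value $66,961.
Year 3: ⌊$66,961 × 150%/8⌋ = $12,555. Book value $54,406.
Year 4: ⌊$54,406 × 150%/8⌋ = $10,201. Book value $44,205.
Year 5: ⌊$44,205 × 150%/8⌋ = $8,288. Book value $35,917.
Year 6: ⌊$35,917 × 150%/8⌋ = $6,734. Book value $29,183.
Year 7: ⌊$29,183 × 150%/8⌋ = $5,471. Book value $23,712.

$23,712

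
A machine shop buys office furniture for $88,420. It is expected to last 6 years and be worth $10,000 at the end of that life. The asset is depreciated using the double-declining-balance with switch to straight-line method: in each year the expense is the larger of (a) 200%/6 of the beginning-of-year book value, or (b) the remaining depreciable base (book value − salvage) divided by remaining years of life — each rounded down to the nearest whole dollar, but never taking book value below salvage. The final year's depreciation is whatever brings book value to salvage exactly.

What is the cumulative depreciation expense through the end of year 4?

Depreciable base = $88,420 − $10,000 = $78,420.
Year 1: DB = ⌊$88,420 × 200%/6⌋ = $29,473; SL = ⌊$78,420/6⌋ = $13,070 → take DB $29,473. Book value $58,947.
Year 2: DB = ⌊$58,947 × 200%/6⌋ = $19,649; SL = ⌊$48,947/5⌋ = $9,789 → take DB $19,649. Book value $39,298.
Year 3: DB = ⌊$39,298 × 200%/6⌋ = $13,099; SL = ⌊$29,298/4⌋ = $7,324 → take DB $13,099. Book value $26,199.
Year 4: DB = ⌊$26,199 × 200%/6⌋ = $8,733; SL = ⌊$16,199/3⌋ = $5,399 → take DB $8,733. Book value $17,466.
Accumulated through year 4 = $88,420 − $17,466 = $70,954.

$70,954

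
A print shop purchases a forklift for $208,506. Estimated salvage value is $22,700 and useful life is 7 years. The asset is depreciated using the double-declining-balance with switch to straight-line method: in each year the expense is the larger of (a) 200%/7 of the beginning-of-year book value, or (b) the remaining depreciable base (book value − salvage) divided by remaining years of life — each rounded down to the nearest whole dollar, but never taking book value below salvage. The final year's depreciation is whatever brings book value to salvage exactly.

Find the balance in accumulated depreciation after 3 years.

Depreciable base = $208,506 − $22,700 = $185,806.
Year 1: DB = ⌊$208,506 × 200%/7⌋ = $59,573; SL = ⌊$185,806/7⌋ = $26,543 → take DB $59,573. Book value $148,933.
Year 2: DB = ⌊$148,933 × 200%/7⌋ = $42,552; SL = ⌊$126,233/6⌋ = $21,038 → take DB $42,552. Book value $106,381.
Year 3: DB = ⌊$106,381 × 200%/7⌋ = $30,394; SL = ⌊$83,681/5⌋ = $16,736 → take DB $30,394. Book value $75,987.
Accumulated through year 3 = $208,506 − $75,987 = $132,519.

$132,519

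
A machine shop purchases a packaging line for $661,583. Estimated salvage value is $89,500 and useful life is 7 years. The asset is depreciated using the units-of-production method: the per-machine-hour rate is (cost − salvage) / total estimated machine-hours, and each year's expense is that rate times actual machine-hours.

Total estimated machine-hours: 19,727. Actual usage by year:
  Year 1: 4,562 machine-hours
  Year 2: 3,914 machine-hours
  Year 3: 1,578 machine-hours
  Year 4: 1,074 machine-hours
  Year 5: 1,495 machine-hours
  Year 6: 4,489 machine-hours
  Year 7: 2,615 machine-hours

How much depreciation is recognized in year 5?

$43,355

Depreciable base = $661,583 − $89,500 = $572,083.
Rate = $572,083 / 19,727 machine-hours = $29 per machine-hour.
Year 1: 4,562 × $29 = $132,298. Book value $529,285.
Year 2: 3,914 × $29 = $113,506. Book value $415,779.
Year 3: 1,578 × $29 = $45,762. Book value $370,017.
Year 4: 1,074 × $29 = $31,146. Book value $338,871.
Year 5: 1,495 × $29 = $43,355. Book value $295,516.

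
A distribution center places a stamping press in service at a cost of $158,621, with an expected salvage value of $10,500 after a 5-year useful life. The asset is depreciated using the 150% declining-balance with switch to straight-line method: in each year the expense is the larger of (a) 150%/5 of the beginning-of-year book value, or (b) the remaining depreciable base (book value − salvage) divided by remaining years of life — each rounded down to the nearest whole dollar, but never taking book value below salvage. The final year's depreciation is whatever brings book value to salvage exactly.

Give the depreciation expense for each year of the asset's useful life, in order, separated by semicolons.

Depreciable base = $158,621 − $10,500 = $148,121.
Year 1: DB = ⌊$158,621 × 150%/5⌋ = $47,586; SL = ⌊$148,121/5⌋ = $29,624 → take DB $47,586. Book value $111,035.
Year 2: DB = ⌊$111,035 × 150%/5⌋ = $33,310; SL = ⌊$100,535/4⌋ = $25,133 → take DB $33,310. Book value $77,725.
Year 3: DB = ⌊$77,725 × 150%/5⌋ = $23,317; SL = ⌊$67,225/3⌋ = $22,408 → take DB $23,317. Book value $54,408.
Year 4: DB = ⌊$54,408 × 150%/5⌋ = $16,322; SL = ⌊$43,908/2⌋ = $21,954 → take SL $21,954. Book value $32,454.
Year 5 (final): $32,454 − $10,500 = $21,954. Book value $10,500.

$47,586; $33,310; $23,317; $21,954; $21,954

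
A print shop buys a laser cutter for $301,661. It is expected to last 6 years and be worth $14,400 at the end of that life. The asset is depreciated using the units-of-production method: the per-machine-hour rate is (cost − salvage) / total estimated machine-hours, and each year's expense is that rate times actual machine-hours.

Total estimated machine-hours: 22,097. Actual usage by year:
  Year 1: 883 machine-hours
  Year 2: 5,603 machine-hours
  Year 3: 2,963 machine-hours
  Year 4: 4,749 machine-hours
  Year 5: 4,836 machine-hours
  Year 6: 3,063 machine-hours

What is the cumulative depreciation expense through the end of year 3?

Depreciable base = $301,661 − $14,400 = $287,261.
Rate = $287,261 / 22,097 machine-hours = $13 per machine-hour.
Year 1: 883 × $13 = $11,479. Book value $290,182.
Year 2: 5,603 × $13 = $72,839. Book value $217,343.
Year 3: 2,963 × $13 = $38,519. Book value $178,824.
Accumulated through year 3 = $301,661 − $178,824 = $122,837.

$122,837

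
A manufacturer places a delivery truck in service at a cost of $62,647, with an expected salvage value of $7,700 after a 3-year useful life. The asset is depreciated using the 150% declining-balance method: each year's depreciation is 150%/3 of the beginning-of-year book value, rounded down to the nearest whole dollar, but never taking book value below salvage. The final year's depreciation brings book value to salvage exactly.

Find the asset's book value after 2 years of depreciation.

$15,662

Depreciable base = $62,647 − $7,700 = $54,947.
Year 1: ⌊$62,647 × 150%/3⌋ = $31,323. Book value $31,324.
Year 2: ⌊$31,324 × 150%/3⌋ = $15,662. Book value $15,662.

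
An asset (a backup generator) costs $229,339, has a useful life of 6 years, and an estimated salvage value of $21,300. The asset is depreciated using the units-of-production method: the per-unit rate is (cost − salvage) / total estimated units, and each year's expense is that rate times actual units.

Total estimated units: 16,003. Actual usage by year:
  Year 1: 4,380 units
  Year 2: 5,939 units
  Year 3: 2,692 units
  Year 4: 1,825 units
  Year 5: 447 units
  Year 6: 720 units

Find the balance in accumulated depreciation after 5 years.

$198,679

Depreciable base = $229,339 − $21,300 = $208,039.
Rate = $208,039 / 16,003 units = $13 per unit.
Year 1: 4,380 × $13 = $56,940. Book value $172,399.
Year 2: 5,939 × $13 = $77,207. Book value $95,192.
Year 3: 2,692 × $13 = $34,996. Book value $60,196.
Year 4: 1,825 × $13 = $23,725. Book value $36,471.
Year 5: 447 × $13 = $5,811. Book value $30,660.
Accumulated through year 5 = $229,339 − $30,660 = $198,679.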